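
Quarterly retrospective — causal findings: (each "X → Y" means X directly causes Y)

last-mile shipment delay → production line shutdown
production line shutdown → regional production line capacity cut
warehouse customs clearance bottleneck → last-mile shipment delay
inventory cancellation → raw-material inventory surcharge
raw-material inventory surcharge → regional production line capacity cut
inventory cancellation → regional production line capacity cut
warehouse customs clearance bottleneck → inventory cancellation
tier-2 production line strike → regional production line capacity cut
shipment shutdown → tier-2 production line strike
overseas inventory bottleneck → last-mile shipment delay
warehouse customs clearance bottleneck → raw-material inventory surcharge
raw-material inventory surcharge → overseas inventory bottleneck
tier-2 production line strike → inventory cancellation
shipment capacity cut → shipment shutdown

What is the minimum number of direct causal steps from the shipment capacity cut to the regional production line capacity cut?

Shortest chain: the shipment capacity cut → the shipment shutdown → the tier-2 production line strike → the regional production line capacity cut.

3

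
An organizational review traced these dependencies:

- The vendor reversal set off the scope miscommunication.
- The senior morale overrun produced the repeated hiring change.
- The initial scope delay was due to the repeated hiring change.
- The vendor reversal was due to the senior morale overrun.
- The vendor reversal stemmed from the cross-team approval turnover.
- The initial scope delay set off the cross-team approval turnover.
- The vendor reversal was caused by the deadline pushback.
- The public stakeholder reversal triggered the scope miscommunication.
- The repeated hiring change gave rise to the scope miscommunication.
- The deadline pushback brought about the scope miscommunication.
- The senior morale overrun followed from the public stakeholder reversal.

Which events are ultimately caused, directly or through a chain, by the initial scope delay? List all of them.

the cross-team approval turnover, the scope miscommunication, the vendor reversal

Direct effects: the cross-team approval turnover.
2 steps out: the vendor reversal.
3 steps out: the scope miscommunication.
Not reachable from it: the public stakeholder reversal, the senior morale overrun, the repeated hiring change, the deadline pushback.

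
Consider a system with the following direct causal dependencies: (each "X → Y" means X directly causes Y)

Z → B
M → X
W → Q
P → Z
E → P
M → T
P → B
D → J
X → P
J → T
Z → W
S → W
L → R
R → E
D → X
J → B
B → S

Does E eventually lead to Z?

There is a causal chain: E → P → Z.

Yes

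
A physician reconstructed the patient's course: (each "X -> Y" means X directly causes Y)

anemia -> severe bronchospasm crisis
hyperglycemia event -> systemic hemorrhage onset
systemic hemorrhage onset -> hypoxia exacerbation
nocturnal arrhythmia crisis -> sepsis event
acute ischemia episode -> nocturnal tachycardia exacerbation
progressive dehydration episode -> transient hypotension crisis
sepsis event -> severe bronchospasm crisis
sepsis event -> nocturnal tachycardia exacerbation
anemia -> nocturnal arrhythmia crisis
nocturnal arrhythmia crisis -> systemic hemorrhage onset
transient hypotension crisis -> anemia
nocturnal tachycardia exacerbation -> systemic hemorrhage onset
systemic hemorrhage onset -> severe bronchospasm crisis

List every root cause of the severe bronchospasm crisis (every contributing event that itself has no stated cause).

the acute ischemia episode, the hyperglycemia event, the progressive dehydration episode

Tracing upstream from the severe bronchospasm crisis: the severe bronchospasm crisis ← the anemia ← the transient hypotension crisis ← the progressive dehydration episode.
A separate upstream branch: the severe bronchospasm crisis ← the systemic hemorrhage onset ← the nocturnal tachycardia exacerbation ← the acute ischemia episode.
A separate upstream branch: the severe bronchospasm crisis ← the systemic hemorrhage onset ← the hyperglycemia event.
Each of those chain origins has no stated cause.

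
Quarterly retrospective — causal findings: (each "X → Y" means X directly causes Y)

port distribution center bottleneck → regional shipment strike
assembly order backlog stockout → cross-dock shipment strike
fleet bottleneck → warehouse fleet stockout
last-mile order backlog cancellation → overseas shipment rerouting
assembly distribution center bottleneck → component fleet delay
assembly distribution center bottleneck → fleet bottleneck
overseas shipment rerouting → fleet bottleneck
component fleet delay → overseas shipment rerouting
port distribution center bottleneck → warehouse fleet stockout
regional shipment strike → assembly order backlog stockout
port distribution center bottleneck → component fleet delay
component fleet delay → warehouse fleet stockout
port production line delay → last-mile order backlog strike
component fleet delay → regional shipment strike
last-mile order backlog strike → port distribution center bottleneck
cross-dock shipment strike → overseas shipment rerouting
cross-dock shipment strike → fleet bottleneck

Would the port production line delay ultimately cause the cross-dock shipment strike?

Yes

There is a causal chain: the port production line delay → the last-mile order backlog strike → the port distribution center bottleneck → the regional shipment strike → the assembly order backlog stockout → the cross-dock shipment strike.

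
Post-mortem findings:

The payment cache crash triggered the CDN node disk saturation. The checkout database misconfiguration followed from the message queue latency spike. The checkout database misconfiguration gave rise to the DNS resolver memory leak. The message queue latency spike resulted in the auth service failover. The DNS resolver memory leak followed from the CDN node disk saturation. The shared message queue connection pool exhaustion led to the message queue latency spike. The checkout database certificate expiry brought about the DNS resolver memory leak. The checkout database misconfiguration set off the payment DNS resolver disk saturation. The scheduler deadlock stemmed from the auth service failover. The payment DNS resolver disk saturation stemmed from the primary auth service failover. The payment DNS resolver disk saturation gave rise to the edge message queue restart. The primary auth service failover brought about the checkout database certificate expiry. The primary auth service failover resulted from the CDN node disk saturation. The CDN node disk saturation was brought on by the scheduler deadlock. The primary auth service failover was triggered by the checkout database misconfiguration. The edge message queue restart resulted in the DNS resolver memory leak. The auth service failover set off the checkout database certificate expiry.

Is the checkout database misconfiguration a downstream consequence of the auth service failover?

The auth service failover leads to the scheduler deadlock, the CDN node disk saturation, the primary auth service failover, the payment DNS resolver disk saturation, the edge message queue restart, the checkout database certificate expiry, the DNS resolver memory leak; the checkout database misconfiguration is not among them.

No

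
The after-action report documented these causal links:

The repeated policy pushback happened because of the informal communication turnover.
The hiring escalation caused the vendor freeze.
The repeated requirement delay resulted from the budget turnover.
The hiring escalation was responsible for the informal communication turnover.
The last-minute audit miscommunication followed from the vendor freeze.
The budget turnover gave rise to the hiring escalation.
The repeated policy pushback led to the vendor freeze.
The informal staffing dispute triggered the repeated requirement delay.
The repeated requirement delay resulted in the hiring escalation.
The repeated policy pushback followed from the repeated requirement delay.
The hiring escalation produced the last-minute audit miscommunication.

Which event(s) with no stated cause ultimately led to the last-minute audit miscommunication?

Tracing upstream from the last-minute audit miscommunication: the last-minute audit miscommunication ← the hiring escalation ← the budget turnover.
A separate upstream branch: the last-minute audit miscommunication ← the hiring escalation ← the repeated requirement delay ← the informal staffing dispute.
Each of those chain origins has no stated cause.

the budget turnover, the informal staffing dispute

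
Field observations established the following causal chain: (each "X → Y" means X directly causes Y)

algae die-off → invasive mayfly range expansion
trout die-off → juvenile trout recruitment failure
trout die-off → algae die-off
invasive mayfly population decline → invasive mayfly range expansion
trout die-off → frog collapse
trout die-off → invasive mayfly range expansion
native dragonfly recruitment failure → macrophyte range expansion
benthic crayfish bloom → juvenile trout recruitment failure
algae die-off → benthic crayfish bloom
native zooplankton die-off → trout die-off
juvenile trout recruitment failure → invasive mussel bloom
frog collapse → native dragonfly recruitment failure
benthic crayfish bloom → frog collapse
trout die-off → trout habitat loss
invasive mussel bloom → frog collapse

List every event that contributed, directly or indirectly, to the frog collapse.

Immediate causes of the frog collapse: the trout die-off, the benthic crayfish bloom, the invasive mussel bloom.
Further upstream: the native zooplankton die-off, the algae die-off, the juvenile trout recruitment failure.

the algae die-off, the benthic crayfish bloom, the invasive mussel bloom, the juvenile trout recruitment failure, the native zooplankton die-off, the trout die-off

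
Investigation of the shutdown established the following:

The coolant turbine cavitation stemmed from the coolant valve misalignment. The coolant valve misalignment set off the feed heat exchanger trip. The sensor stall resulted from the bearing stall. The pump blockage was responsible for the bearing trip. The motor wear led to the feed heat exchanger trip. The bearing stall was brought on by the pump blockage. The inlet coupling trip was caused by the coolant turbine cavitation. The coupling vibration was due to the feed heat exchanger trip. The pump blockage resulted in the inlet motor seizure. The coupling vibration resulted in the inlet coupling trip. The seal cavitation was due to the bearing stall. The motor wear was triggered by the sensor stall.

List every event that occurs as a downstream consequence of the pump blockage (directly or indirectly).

Direct effects: the bearing stall, the inlet motor seizure, the bearing trip.
2 steps out: the sensor stall, the seal cavitation.
3 steps out: the motor wear.
4 steps out: the feed heat exchanger trip.
5 steps out: the coupling vibration.
6 steps out: the inlet coupling trip.
Not reachable from it: the coolant valve misalignment, the coolant turbine cavitation.

the bearing stall, the bearing trip, the coupling vibration, the feed heat exchanger trip, the inlet coupling trip, the inlet motor seizure, the motor wear, the seal cavitation, the sensor stall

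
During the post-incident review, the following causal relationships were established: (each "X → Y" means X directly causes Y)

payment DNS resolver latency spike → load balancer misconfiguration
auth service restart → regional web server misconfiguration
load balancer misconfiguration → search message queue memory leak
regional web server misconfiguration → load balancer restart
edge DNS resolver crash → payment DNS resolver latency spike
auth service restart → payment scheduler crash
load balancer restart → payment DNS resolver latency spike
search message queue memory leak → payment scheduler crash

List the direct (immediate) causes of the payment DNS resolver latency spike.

the edge DNS resolver crash, the load balancer restart

Upstream contributors include the auth service restart, the regional web server misconfiguration, but only the edge DNS resolver crash, the load balancer restart feed directly into the payment DNS resolver latency spike.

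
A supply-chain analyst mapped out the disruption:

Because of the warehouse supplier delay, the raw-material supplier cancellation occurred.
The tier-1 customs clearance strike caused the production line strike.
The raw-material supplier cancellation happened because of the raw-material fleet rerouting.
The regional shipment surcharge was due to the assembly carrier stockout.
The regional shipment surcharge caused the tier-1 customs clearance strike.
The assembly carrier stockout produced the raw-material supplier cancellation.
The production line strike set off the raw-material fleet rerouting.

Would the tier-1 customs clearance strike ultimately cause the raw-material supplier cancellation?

There is a causal chain: the tier-1 customs clearance strike → the production line strike → the raw-material fleet rerouting → the raw-material supplier cancellation.

Yes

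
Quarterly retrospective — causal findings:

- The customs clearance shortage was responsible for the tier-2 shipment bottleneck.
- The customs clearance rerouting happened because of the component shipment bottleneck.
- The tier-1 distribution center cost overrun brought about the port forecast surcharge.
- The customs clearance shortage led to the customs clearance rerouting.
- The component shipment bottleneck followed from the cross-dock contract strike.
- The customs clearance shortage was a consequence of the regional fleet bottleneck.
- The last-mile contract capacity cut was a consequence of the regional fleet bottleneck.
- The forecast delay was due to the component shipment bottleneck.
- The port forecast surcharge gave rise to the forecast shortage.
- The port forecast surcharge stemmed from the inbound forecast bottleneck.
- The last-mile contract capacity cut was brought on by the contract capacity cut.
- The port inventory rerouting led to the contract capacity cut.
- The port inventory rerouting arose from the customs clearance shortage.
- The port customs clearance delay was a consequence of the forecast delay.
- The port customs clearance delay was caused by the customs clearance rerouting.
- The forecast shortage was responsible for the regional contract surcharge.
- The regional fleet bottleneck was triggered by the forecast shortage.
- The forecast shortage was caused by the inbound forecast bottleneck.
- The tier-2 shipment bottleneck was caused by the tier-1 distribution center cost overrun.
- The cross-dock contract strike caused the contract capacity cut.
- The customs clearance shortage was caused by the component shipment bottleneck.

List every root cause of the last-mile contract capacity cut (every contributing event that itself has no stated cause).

the cross-dock contract strike, the inbound forecast bottleneck, the tier-1 distribution center cost overrun

Tracing upstream from the last-mile contract capacity cut: the last-mile contract capacity cut ← the regional fleet bottleneck ← the forecast shortage ← the inbound forecast bottleneck.
A separate upstream branch: the last-mile contract capacity cut ← the regional fleet bottleneck ← the forecast shortage ← the port forecast surcharge ← the tier-1 distribution center cost overrun.
A separate upstream branch: the last-mile contract capacity cut ← the contract capacity cut ← the cross-dock contract strike.
Each of those chain origins has no stated cause.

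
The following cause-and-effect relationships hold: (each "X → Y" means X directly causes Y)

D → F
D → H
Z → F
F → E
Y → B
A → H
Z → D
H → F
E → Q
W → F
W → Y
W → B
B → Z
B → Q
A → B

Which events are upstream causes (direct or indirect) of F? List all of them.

Immediate causes of F: W, Z, D, H.
Further upstream: A, Y, B.

A, B, D, H, W, Y, Z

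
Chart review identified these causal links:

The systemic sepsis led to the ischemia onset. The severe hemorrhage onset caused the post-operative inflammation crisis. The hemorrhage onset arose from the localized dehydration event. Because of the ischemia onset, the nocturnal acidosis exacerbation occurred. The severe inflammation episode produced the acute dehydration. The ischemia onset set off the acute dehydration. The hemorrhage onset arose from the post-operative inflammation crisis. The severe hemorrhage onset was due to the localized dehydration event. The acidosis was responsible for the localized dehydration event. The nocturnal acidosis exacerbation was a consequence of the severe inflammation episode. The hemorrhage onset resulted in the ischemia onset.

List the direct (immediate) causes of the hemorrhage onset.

Upstream contributors include the acidosis, the severe hemorrhage onset, but only the localized dehydration event, the post-operative inflammation crisis feed directly into the hemorrhage onset.

the localized dehydration event, the post-operative inflammation crisis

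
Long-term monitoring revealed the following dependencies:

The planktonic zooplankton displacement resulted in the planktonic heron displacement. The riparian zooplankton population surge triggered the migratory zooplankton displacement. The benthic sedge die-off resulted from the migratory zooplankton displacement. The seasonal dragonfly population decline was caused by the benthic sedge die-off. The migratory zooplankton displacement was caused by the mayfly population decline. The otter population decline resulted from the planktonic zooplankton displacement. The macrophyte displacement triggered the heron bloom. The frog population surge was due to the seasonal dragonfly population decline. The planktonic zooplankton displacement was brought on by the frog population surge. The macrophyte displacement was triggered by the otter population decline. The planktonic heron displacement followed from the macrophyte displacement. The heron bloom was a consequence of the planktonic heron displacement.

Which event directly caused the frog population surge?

Upstream contributors include the riparian zooplankton population surge, the migratory zooplankton displacement, the benthic sedge die-off, the mayfly population decline, but only the seasonal dragonfly population decline feeds directly into the frog population surge.

the seasonal dragonfly population decline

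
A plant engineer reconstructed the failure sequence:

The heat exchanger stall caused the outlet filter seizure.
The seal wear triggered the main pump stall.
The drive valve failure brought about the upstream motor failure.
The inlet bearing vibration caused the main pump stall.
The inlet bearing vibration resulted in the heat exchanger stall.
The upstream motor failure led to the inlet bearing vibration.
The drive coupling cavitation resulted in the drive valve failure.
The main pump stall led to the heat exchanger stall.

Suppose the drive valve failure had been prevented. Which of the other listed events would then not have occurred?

Downstream of the drive valve failure: the upstream motor failure, the inlet bearing vibration, the main pump stall, the heat exchanger stall, the outlet filter seizure.
Of those, still caused via another path: the main pump stall, the heat exchanger stall, the outlet filter seizure.
The remainder have no surviving cause.

the inlet bearing vibration, the upstream motor failure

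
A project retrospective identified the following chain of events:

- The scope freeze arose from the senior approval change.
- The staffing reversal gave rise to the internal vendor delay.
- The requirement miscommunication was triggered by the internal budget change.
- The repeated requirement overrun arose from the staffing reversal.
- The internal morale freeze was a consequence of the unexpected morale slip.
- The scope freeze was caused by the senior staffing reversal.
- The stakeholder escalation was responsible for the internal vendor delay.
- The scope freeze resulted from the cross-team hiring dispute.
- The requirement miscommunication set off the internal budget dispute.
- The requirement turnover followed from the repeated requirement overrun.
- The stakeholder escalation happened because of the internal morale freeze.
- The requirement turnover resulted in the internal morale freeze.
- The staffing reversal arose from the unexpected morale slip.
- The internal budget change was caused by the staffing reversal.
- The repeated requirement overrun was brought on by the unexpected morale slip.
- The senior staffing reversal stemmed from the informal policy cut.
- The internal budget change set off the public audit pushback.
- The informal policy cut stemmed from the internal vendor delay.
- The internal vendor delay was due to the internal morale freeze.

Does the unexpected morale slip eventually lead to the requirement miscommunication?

Yes

There is a causal chain: the unexpected morale slip → the staffing reversal → the internal budget change → the requirement miscommunication.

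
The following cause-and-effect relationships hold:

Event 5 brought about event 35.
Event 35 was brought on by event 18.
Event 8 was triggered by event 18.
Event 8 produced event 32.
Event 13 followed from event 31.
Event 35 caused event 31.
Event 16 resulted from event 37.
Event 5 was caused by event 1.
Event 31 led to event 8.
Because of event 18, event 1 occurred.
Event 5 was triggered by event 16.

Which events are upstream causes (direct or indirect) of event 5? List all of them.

Immediate causes of event 5: event 16, event 1.
Further upstream: event 37, event 18.

event 1, event 16, event 18, event 37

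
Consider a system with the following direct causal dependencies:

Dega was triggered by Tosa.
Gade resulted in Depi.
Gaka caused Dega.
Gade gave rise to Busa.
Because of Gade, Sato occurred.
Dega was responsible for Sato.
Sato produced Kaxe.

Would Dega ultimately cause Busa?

Dega leads to Sato, Kaxe; Busa is not among them.

No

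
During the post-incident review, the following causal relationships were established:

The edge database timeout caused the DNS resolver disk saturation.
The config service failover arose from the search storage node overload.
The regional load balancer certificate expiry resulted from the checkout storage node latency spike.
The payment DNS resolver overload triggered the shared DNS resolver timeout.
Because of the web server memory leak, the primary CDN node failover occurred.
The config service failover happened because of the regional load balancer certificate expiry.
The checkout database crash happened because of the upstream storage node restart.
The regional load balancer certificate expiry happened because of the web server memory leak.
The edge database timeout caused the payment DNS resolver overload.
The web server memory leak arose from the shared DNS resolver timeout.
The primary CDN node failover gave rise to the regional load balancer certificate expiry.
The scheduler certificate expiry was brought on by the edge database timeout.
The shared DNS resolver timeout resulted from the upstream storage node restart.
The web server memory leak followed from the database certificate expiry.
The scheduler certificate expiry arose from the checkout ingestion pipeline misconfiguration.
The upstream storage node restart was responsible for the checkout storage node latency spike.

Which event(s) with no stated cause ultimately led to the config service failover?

the database certificate expiry, the edge database timeout, the search storage node overload, the upstream storage node restart

Tracing upstream from the config service failover: the config service failover ← the regional load balancer certificate expiry ← the web server memory leak ← the shared DNS resolver timeout ← the payment DNS resolver overload ← the edge database timeout.
A separate upstream branch: the config service failover ← the regional load balancer certificate expiry ← the checkout storage node latency spike ← the upstream storage node restart.
A separate upstream branch: the config service failover ← the regional load balancer certificate expiry ← the web server memory leak ← the database certificate expiry.
A separate upstream branch: the config service failover ← the search storage node overload.
Each of those chain origins has no stated cause.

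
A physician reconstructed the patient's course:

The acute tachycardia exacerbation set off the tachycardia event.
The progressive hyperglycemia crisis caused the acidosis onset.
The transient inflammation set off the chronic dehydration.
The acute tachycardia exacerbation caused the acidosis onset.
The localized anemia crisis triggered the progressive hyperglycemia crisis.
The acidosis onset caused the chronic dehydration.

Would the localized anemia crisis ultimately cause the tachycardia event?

The localized anemia crisis leads to the progressive hyperglycemia crisis, the acidosis onset, the chronic dehydration; the tachycardia event is not among them.

No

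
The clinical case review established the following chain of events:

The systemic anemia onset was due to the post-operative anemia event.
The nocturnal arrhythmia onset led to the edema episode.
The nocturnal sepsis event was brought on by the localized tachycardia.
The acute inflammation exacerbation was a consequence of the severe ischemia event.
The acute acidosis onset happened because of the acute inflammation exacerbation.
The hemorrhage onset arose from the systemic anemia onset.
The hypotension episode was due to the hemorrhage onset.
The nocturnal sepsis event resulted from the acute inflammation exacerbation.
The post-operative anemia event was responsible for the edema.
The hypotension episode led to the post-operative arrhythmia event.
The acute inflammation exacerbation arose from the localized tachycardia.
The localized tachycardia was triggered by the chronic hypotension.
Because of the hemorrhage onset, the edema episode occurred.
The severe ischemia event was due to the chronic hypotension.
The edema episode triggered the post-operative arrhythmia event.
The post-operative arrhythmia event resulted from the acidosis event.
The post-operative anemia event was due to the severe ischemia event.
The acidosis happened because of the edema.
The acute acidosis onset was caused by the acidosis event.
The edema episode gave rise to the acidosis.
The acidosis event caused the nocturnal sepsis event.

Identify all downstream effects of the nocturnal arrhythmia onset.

the acidosis, the edema episode, the post-operative arrhythmia event

Direct effects: the edema episode.
2 steps out: the post-operative arrhythmia event, the acidosis.
Not reachable from it: the chronic hypotension, the severe ischemia event, the acidosis event, the post-operative anemia event, the localized tachycardia, the systemic anemia onset, the hemorrhage onset, the hypotension episode, the acute inflammation exacerbation, the acute acidosis onset, the nocturnal sepsis event, the edema.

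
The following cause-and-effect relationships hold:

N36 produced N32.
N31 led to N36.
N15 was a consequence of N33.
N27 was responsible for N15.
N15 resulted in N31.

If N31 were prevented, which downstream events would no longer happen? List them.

Downstream of N31: N36, N32.

N32, N36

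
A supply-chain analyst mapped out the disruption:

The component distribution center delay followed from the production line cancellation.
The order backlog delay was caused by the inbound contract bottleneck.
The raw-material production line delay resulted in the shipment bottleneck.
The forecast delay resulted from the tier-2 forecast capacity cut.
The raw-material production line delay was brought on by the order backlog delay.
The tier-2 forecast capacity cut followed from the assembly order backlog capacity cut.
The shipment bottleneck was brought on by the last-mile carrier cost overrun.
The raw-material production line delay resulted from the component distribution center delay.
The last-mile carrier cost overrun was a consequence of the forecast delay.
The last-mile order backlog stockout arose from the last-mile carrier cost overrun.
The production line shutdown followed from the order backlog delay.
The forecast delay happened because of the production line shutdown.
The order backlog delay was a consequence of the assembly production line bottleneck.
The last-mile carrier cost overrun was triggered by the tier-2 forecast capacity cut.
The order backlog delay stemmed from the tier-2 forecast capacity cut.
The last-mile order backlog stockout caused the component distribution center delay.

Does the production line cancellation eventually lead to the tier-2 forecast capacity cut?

No

The production line cancellation leads to the component distribution center delay, the raw-material production line delay, the shipment bottleneck; the tier-2 forecast capacity cut is not among them.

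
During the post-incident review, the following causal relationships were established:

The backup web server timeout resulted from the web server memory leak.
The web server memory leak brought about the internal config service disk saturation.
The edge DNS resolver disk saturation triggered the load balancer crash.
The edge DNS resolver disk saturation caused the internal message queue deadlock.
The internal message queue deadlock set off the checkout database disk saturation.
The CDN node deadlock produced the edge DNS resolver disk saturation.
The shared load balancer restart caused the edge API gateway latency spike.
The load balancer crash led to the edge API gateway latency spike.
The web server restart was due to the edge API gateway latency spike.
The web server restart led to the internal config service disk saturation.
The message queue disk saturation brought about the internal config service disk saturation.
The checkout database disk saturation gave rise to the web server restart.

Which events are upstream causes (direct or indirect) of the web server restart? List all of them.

the CDN node deadlock, the checkout database disk saturation, the edge API gateway latency spike, the edge DNS resolver disk saturation, the internal message queue deadlock, the load balancer crash, the shared load balancer restart

Immediate causes of the web server restart: the edge API gateway latency spike, the checkout database disk saturation.
Further upstream: the CDN node deadlock, the edge DNS resolver disk saturation, the load balancer crash, the shared load balancer restart, the internal message queue deadlock.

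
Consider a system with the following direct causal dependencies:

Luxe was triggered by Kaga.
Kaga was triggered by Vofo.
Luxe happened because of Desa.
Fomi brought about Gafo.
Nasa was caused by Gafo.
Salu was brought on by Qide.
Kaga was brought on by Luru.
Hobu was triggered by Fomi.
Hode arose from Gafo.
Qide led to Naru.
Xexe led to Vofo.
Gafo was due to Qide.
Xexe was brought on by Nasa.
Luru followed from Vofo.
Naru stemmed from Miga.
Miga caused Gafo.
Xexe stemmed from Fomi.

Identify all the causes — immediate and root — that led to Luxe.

Immediate causes of Luxe: Desa, Kaga.
Further upstream: Fomi, Miga, Qide, Gafo, Nasa, Xexe, Vofo, Luru.

Desa, Fomi, Gafo, Kaga, Luru, Miga, Nasa, Qide, Vofo, Xexe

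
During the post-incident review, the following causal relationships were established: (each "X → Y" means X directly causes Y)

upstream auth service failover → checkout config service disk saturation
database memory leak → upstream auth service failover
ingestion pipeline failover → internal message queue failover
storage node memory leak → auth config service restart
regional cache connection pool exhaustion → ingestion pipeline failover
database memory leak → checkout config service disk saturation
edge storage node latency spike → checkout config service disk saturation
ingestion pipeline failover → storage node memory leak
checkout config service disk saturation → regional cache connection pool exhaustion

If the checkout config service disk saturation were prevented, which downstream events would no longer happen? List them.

Downstream of the checkout config service disk saturation: the regional cache connection pool exhaustion, the ingestion pipeline failover, the storage node memory leak, the auth config service restart, the internal message queue failover.

the auth config service restart, the ingestion pipeline failover, the internal message queue failover, the regional cache connection pool exhaustion, the storage node memory leak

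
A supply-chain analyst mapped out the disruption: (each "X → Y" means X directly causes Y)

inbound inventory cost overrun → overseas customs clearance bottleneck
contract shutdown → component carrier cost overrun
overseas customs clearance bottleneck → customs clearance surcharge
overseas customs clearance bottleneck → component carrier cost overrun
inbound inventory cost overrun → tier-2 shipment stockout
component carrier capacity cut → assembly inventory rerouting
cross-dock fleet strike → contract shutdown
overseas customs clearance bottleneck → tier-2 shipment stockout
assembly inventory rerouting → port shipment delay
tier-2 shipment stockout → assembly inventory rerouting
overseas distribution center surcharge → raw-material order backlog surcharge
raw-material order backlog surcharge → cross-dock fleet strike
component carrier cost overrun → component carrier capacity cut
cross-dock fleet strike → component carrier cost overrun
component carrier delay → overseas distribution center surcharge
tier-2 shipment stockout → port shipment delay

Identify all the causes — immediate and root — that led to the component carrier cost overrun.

the component carrier delay, the contract shutdown, the cross-dock fleet strike, the inbound inventory cost overrun, the overseas customs clearance bottleneck, the overseas distribution center surcharge, the raw-material order backlog surcharge

Immediate causes of the component carrier cost overrun: the overseas customs clearance bottleneck, the cross-dock fleet strike, the contract shutdown.
Further upstream: the component carrier delay, the inbound inventory cost overrun, the overseas distribution center surcharge, the raw-material order backlog surcharge.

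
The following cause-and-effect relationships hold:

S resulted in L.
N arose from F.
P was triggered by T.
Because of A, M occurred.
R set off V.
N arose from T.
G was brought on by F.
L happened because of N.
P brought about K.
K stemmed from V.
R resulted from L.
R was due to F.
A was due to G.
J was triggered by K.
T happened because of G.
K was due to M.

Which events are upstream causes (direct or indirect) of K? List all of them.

A, F, G, L, M, N, P, R, S, T, V

Immediate causes of K: M, P, V.
Further upstream: F, G, A, T, N, L, R, S.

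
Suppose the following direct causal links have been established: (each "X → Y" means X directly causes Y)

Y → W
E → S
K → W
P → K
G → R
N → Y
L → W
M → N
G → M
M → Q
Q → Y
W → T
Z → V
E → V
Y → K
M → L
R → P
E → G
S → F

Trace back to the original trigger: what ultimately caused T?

E

Tracing upstream from T: T ← W ← L ← M ← G ← E.
E has no stated cause, so it is the root.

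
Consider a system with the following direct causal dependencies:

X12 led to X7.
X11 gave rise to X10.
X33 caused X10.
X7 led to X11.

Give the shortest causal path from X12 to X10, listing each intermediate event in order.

X12 → X7
X7 → X11
X11 → X10
Length: 3 steps.

X12 → X7 → X11 → X10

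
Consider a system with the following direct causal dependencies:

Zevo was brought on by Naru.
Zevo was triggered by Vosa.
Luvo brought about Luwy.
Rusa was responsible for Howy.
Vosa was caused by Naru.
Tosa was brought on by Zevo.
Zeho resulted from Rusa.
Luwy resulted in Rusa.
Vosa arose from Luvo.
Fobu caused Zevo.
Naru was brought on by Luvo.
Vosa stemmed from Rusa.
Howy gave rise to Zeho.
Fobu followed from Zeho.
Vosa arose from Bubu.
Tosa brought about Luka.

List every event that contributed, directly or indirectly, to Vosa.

Immediate causes of Vosa: Luvo, Rusa, Naru, Bubu.
Further upstream: Luwy.

Bubu, Luvo, Luwy, Naru, Rusa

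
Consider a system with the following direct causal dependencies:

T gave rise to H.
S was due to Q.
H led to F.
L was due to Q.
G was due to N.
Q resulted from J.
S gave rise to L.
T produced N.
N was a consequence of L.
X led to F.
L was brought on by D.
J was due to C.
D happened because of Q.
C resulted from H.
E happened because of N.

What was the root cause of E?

Tracing upstream from E: E ← N ← T.
T has no stated cause, so it is the root.

T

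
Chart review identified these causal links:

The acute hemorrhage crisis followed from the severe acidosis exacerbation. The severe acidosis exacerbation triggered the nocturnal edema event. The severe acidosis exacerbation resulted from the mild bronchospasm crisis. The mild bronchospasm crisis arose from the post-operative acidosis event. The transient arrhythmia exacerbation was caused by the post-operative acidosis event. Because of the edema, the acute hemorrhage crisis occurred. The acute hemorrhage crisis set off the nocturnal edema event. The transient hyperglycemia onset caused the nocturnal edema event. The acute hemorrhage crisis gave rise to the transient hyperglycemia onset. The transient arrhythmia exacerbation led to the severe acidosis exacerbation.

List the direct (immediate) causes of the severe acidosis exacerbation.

the mild bronchospasm crisis, the transient arrhythmia exacerbation

Upstream contributors include the post-operative acidosis event, but only the mild bronchospasm crisis, the transient arrhythmia exacerbation feed directly into the severe acidosis exacerbation.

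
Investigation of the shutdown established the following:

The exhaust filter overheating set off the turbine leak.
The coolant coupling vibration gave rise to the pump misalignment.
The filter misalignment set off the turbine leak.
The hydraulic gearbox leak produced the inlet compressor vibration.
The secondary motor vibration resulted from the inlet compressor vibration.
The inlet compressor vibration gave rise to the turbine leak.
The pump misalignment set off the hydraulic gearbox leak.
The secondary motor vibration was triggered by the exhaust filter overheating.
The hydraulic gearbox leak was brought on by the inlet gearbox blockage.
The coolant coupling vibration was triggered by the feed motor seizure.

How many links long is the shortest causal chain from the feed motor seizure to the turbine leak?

Shortest chain: the feed motor seizure → the coolant coupling vibration → the pump misalignment → the hydraulic gearbox leak → the inlet compressor vibration → the turbine leak.

5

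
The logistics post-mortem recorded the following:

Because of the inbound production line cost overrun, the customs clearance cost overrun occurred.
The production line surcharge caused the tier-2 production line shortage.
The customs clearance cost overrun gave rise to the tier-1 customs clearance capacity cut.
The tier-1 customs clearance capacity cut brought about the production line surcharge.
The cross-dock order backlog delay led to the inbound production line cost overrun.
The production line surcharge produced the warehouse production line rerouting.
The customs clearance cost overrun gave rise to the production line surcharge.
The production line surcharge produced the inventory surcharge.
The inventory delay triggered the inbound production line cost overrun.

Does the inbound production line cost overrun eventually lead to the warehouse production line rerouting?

There is a causal chain: the inbound production line cost overrun → the customs clearance cost overrun → the production line surcharge → the warehouse production line rerouting.

Yes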